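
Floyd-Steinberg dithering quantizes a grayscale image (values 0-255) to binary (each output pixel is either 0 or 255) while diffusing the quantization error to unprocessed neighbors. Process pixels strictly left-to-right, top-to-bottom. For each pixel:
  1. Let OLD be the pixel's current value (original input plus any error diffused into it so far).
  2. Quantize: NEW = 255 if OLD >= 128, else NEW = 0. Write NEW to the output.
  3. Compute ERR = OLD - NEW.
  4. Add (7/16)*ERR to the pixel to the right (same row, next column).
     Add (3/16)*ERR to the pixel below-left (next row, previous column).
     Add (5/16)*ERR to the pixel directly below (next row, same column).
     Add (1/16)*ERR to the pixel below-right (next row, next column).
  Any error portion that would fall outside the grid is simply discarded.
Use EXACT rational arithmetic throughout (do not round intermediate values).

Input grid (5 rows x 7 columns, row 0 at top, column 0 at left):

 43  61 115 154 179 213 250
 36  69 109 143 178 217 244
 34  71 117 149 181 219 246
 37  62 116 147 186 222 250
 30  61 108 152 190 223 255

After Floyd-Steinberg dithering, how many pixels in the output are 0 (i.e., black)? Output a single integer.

(0,0): OLD=43 → NEW=0, ERR=43
(0,1): OLD=1277/16 → NEW=0, ERR=1277/16
(0,2): OLD=38379/256 → NEW=255, ERR=-26901/256
(0,3): OLD=442477/4096 → NEW=0, ERR=442477/4096
(0,4): OLD=14828283/65536 → NEW=255, ERR=-1883397/65536
(0,5): OLD=210162909/1048576 → NEW=255, ERR=-57223971/1048576
(0,6): OLD=3793736203/16777216 → NEW=255, ERR=-484453877/16777216
(1,0): OLD=16487/256 → NEW=0, ERR=16487/256
(1,1): OLD=215249/2048 → NEW=0, ERR=215249/2048
(1,2): OLD=9659173/65536 → NEW=255, ERR=-7052507/65536
(1,3): OLD=30860033/262144 → NEW=0, ERR=30860033/262144
(1,4): OLD=3641355811/16777216 → NEW=255, ERR=-636834269/16777216
(1,5): OLD=23639612563/134217728 → NEW=255, ERR=-10585908077/134217728
(1,6): OLD=423181830205/2147483648 → NEW=255, ERR=-124426500035/2147483648
(2,0): OLD=2419339/32768 → NEW=0, ERR=2419339/32768
(2,1): OLD=125822633/1048576 → NEW=0, ERR=125822633/1048576
(2,2): OLD=2760020027/16777216 → NEW=255, ERR=-1518170053/16777216
(2,3): OLD=17764479267/134217728 → NEW=255, ERR=-16461041373/134217728
(2,4): OLD=116018246291/1073741824 → NEW=0, ERR=116018246291/1073741824
(2,5): OLD=7847371217969/34359738368 → NEW=255, ERR=-914362065871/34359738368
(2,6): OLD=116175283284839/549755813888 → NEW=255, ERR=-24012449256601/549755813888
(3,0): OLD=1385319131/16777216 → NEW=0, ERR=1385319131/16777216
(3,1): OLD=16545117119/134217728 → NEW=0, ERR=16545117119/134217728
(3,2): OLD=135459646893/1073741824 → NEW=0, ERR=135459646893/1073741824
(3,3): OLD=766527124715/4294967296 → NEW=255, ERR=-328689535765/4294967296
(3,4): OLD=95453773997787/549755813888 → NEW=255, ERR=-44733958543653/549755813888
(3,5): OLD=776904985093057/4398046511104 → NEW=255, ERR=-344596875238463/4398046511104
(3,6): OLD=14102471603051231/70368744177664 → NEW=255, ERR=-3841558162253089/70368744177664
(4,0): OLD=169472626037/2147483648 → NEW=0, ERR=169472626037/2147483648
(4,1): OLD=5595940522353/34359738368 → NEW=255, ERR=-3165792761487/34359738368
(4,2): OLD=55233623196479/549755813888 → NEW=0, ERR=55233623196479/549755813888
(4,3): OLD=724216831219813/4398046511104 → NEW=255, ERR=-397285029111707/4398046511104
(4,4): OLD=3714669568944671/35184372088832 → NEW=0, ERR=3714669568944671/35184372088832
(4,5): OLD=258262681991706655/1125899906842624 → NEW=255, ERR=-28841794253162465/1125899906842624
(4,6): OLD=3996237607104475017/18014398509481984 → NEW=255, ERR=-597434012813430903/18014398509481984
Output grid:
  Row 0: ..#.###  (3 black, running=3)
  Row 1: ..#.###  (3 black, running=6)
  Row 2: ..##.##  (3 black, running=9)
  Row 3: ...####  (3 black, running=12)
  Row 4: .#.#.##  (3 black, running=15)

Answer: 15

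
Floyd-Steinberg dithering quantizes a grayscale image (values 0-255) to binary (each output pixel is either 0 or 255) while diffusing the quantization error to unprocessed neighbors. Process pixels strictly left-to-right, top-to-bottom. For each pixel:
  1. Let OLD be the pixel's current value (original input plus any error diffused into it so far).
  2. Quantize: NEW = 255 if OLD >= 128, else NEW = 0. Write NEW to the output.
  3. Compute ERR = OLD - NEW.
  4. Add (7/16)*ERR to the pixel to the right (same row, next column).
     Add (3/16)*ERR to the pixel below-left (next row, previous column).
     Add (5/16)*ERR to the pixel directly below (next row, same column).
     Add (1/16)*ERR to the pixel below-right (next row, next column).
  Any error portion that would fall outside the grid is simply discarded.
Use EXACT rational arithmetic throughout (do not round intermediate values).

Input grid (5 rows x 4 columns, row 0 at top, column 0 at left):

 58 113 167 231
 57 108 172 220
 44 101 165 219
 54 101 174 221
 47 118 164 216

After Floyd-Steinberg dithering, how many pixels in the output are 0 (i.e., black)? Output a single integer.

Answer: 9

Derivation:
(0,0): OLD=58 → NEW=0, ERR=58
(0,1): OLD=1107/8 → NEW=255, ERR=-933/8
(0,2): OLD=14845/128 → NEW=0, ERR=14845/128
(0,3): OLD=577003/2048 → NEW=255, ERR=54763/2048
(1,0): OLD=6817/128 → NEW=0, ERR=6817/128
(1,1): OLD=123111/1024 → NEW=0, ERR=123111/1024
(1,2): OLD=8472691/32768 → NEW=255, ERR=116851/32768
(1,3): OLD=124342677/524288 → NEW=255, ERR=-9350763/524288
(2,0): OLD=1362909/16384 → NEW=0, ERR=1362909/16384
(2,1): OLD=93827279/524288 → NEW=255, ERR=-39866161/524288
(2,2): OLD=143673227/1048576 → NEW=255, ERR=-123713653/1048576
(2,3): OLD=2718446335/16777216 → NEW=255, ERR=-1559743745/16777216
(3,0): OLD=551451789/8388608 → NEW=0, ERR=551451789/8388608
(3,1): OLD=11955541907/134217728 → NEW=0, ERR=11955541907/134217728
(3,2): OLD=330534623085/2147483648 → NEW=255, ERR=-217073707155/2147483648
(3,3): OLD=4822384671099/34359738368 → NEW=255, ERR=-3939348612741/34359738368
(4,0): OLD=180914500297/2147483648 → NEW=0, ERR=180914500297/2147483648
(4,1): OLD=2883622259291/17179869184 → NEW=255, ERR=-1497244382629/17179869184
(4,2): OLD=43075208438395/549755813888 → NEW=0, ERR=43075208438395/549755813888
(4,3): OLD=1830763793814733/8796093022208 → NEW=255, ERR=-412239926848307/8796093022208
Output grid:
  Row 0: .#.#  (2 black, running=2)
  Row 1: ..##  (2 black, running=4)
  Row 2: .###  (1 black, running=5)
  Row 3: ..##  (2 black, running=7)
  Row 4: .#.#  (2 black, running=9)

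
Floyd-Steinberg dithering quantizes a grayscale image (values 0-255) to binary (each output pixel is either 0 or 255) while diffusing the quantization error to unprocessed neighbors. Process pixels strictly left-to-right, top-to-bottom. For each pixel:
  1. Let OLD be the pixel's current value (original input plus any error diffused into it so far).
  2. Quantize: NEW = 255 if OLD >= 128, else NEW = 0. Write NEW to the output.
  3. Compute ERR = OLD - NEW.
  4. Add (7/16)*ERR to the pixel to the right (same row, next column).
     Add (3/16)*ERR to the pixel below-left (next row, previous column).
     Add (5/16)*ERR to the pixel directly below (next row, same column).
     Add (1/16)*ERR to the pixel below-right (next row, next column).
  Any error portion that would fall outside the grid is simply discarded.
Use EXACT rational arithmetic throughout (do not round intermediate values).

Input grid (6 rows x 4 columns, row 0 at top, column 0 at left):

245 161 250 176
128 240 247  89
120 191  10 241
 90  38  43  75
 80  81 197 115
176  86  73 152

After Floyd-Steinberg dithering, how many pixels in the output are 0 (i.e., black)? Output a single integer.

Answer: 11

Derivation:
(0,0): OLD=245 → NEW=255, ERR=-10
(0,1): OLD=1253/8 → NEW=255, ERR=-787/8
(0,2): OLD=26491/128 → NEW=255, ERR=-6149/128
(0,3): OLD=317405/2048 → NEW=255, ERR=-204835/2048
(1,0): OLD=13623/128 → NEW=0, ERR=13623/128
(1,1): OLD=252097/1024 → NEW=255, ERR=-9023/1024
(1,2): OLD=6659477/32768 → NEW=255, ERR=-1696363/32768
(1,3): OLD=16826147/524288 → NEW=0, ERR=16826147/524288
(2,0): OLD=2483931/16384 → NEW=255, ERR=-1693989/16384
(2,1): OLD=73377881/524288 → NEW=255, ERR=-60315559/524288
(2,2): OLD=-53521651/1048576 → NEW=0, ERR=-53521651/1048576
(2,3): OLD=3782635353/16777216 → NEW=255, ERR=-495554727/16777216
(3,0): OLD=302989803/8388608 → NEW=0, ERR=302989803/8388608
(3,1): OLD=244115573/134217728 → NEW=0, ERR=244115573/134217728
(3,2): OLD=32462652683/2147483648 → NEW=0, ERR=32462652683/2147483648
(3,3): OLD=2377451579853/34359738368 → NEW=0, ERR=2377451579853/34359738368
(4,0): OLD=196770222799/2147483648 → NEW=0, ERR=196770222799/2147483648
(4,1): OLD=2177506480429/17179869184 → NEW=0, ERR=2177506480429/17179869184
(4,2): OLD=148578846602829/549755813888 → NEW=255, ERR=8391114061389/549755813888
(4,3): OLD=1268795061458731/8796093022208 → NEW=255, ERR=-974208659204309/8796093022208
(5,0): OLD=62781839975391/274877906944 → NEW=255, ERR=-7312026295329/274877906944
(5,1): OLD=1078043187864633/8796093022208 → NEW=0, ERR=1078043187864633/8796093022208
(5,2): OLD=521365169695913/4398046511104 → NEW=0, ERR=521365169695913/4398046511104
(5,3): OLD=23954425134713317/140737488355328 → NEW=255, ERR=-11933634395895323/140737488355328
Output grid:
  Row 0: ####  (0 black, running=0)
  Row 1: .##.  (2 black, running=2)
  Row 2: ##.#  (1 black, running=3)
  Row 3: ....  (4 black, running=7)
  Row 4: ..##  (2 black, running=9)
  Row 5: #..#  (2 black, running=11)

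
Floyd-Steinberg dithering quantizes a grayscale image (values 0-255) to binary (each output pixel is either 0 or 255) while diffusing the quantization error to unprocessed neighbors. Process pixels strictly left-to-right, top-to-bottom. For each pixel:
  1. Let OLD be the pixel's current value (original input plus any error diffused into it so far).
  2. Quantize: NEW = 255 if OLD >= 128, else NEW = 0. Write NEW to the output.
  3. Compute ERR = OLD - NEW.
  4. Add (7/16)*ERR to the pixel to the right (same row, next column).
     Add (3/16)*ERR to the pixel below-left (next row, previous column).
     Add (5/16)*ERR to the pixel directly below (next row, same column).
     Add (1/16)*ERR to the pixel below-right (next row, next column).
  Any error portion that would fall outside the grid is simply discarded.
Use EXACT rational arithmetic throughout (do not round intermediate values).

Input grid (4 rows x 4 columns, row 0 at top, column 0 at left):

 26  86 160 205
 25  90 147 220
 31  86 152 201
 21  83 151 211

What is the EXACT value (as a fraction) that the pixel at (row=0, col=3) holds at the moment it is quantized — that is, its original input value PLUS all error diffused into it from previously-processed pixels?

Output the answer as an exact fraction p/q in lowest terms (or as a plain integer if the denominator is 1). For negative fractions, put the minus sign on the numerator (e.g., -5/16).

(0,0): OLD=26 → NEW=0, ERR=26
(0,1): OLD=779/8 → NEW=0, ERR=779/8
(0,2): OLD=25933/128 → NEW=255, ERR=-6707/128
(0,3): OLD=372891/2048 → NEW=255, ERR=-149349/2048
Target (0,3): original=205, with diffused error = 372891/2048

Answer: 372891/2048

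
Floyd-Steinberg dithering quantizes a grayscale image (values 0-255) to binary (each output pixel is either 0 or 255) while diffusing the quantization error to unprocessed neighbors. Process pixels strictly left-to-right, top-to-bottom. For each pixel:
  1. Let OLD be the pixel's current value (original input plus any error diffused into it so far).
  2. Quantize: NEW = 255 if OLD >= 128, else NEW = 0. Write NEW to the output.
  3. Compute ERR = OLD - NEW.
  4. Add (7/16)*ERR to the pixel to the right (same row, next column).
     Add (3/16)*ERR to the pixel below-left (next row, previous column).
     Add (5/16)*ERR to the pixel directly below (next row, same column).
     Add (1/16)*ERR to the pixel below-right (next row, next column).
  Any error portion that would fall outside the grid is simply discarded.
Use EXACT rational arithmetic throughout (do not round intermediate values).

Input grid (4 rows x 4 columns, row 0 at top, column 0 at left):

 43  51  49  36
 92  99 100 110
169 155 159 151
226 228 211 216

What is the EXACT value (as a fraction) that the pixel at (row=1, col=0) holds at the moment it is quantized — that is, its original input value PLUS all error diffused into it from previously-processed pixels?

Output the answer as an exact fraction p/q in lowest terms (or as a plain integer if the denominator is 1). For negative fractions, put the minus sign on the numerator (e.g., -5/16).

Answer: 30343/256

Derivation:
(0,0): OLD=43 → NEW=0, ERR=43
(0,1): OLD=1117/16 → NEW=0, ERR=1117/16
(0,2): OLD=20363/256 → NEW=0, ERR=20363/256
(0,3): OLD=289997/4096 → NEW=0, ERR=289997/4096
(1,0): OLD=30343/256 → NEW=0, ERR=30343/256
Target (1,0): original=92, with diffused error = 30343/256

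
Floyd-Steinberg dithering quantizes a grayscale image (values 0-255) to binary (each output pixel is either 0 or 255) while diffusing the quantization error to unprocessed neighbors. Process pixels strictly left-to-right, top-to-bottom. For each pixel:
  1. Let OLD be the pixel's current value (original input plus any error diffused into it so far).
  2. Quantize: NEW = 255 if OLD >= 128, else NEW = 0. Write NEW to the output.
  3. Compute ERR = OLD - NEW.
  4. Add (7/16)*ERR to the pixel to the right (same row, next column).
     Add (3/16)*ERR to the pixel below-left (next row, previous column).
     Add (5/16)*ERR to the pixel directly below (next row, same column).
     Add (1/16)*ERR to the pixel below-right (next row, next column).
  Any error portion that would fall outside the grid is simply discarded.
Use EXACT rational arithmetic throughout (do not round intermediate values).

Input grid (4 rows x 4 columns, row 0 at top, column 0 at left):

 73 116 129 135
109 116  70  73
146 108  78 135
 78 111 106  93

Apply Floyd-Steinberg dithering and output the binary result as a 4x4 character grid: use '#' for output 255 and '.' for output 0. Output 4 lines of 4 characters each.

(0,0): OLD=73 → NEW=0, ERR=73
(0,1): OLD=2367/16 → NEW=255, ERR=-1713/16
(0,2): OLD=21033/256 → NEW=0, ERR=21033/256
(0,3): OLD=700191/4096 → NEW=255, ERR=-344289/4096
(1,0): OLD=28605/256 → NEW=0, ERR=28605/256
(1,1): OLD=310059/2048 → NEW=255, ERR=-212181/2048
(1,2): OLD=1828231/65536 → NEW=0, ERR=1828231/65536
(1,3): OLD=67184993/1048576 → NEW=0, ERR=67184993/1048576
(2,0): OLD=5291785/32768 → NEW=255, ERR=-3064055/32768
(2,1): OLD=49208051/1048576 → NEW=0, ERR=49208051/1048576
(2,2): OLD=236531999/2097152 → NEW=0, ERR=236531999/2097152
(2,3): OLD=6915925635/33554432 → NEW=255, ERR=-1640454525/33554432
(3,0): OLD=965998201/16777216 → NEW=0, ERR=965998201/16777216
(3,1): OLD=44602938919/268435456 → NEW=255, ERR=-23848102361/268435456
(3,2): OLD=412936648665/4294967296 → NEW=0, ERR=412936648665/4294967296
(3,3): OLD=8715994515055/68719476736 → NEW=0, ERR=8715994515055/68719476736
Row 0: .#.#
Row 1: .#..
Row 2: #..#
Row 3: .#..

Answer: .#.#
.#..
#..#
.#..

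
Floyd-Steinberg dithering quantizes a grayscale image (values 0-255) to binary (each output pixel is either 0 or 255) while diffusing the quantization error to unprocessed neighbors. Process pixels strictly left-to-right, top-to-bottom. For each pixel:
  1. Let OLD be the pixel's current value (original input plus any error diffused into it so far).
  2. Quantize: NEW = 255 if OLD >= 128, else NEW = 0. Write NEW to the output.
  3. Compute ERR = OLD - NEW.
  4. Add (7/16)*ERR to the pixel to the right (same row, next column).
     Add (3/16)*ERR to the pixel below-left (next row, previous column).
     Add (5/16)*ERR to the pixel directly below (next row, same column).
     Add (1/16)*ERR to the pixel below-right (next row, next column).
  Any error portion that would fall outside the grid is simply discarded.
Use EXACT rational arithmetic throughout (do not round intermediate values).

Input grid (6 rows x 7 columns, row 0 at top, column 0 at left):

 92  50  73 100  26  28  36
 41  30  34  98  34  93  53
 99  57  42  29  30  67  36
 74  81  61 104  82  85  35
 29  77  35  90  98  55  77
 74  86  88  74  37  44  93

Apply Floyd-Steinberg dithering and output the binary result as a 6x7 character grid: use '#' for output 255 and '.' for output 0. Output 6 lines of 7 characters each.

(0,0): OLD=92 → NEW=0, ERR=92
(0,1): OLD=361/4 → NEW=0, ERR=361/4
(0,2): OLD=7199/64 → NEW=0, ERR=7199/64
(0,3): OLD=152793/1024 → NEW=255, ERR=-108327/1024
(0,4): OLD=-332305/16384 → NEW=0, ERR=-332305/16384
(0,5): OLD=5013897/262144 → NEW=0, ERR=5013897/262144
(0,6): OLD=186092223/4194304 → NEW=0, ERR=186092223/4194304
(1,0): OLD=5547/64 → NEW=0, ERR=5547/64
(1,1): OLD=62957/512 → NEW=0, ERR=62957/512
(1,2): OLD=1781809/16384 → NEW=0, ERR=1781809/16384
(1,3): OLD=7585661/65536 → NEW=0, ERR=7585661/65536
(1,4): OLD=315730423/4194304 → NEW=0, ERR=315730423/4194304
(1,5): OLD=4662777831/33554432 → NEW=255, ERR=-3893602329/33554432
(1,6): OLD=9284409769/536870912 → NEW=0, ERR=9284409769/536870912
(2,0): OLD=1221759/8192 → NEW=255, ERR=-867201/8192
(2,1): OLD=19639973/262144 → NEW=0, ERR=19639973/262144
(2,2): OLD=579447215/4194304 → NEW=255, ERR=-490100305/4194304
(2,3): OLD=1173100407/33554432 → NEW=0, ERR=1173100407/33554432
(2,4): OLD=14575049287/268435456 → NEW=0, ERR=14575049287/268435456
(2,5): OLD=536354844813/8589934592 → NEW=0, ERR=536354844813/8589934592
(2,6): OLD=8448276823979/137438953472 → NEW=0, ERR=8448276823979/137438953472
(3,0): OLD=230546255/4194304 → NEW=0, ERR=230546255/4194304
(3,1): OLD=3353265891/33554432 → NEW=0, ERR=3353265891/33554432
(3,2): OLD=21325596217/268435456 → NEW=0, ERR=21325596217/268435456
(3,3): OLD=163809629231/1073741824 → NEW=255, ERR=-109994535889/1073741824
(3,4): OLD=9351686299471/137438953472 → NEW=0, ERR=9351686299471/137438953472
(3,5): OLD=164047212055069/1099511627776 → NEW=255, ERR=-116328253027811/1099511627776
(3,6): OLD=208013233455107/17592186044416 → NEW=0, ERR=208013233455107/17592186044416
(4,0): OLD=34850904321/536870912 → NEW=0, ERR=34850904321/536870912
(4,1): OLD=1331106063053/8589934592 → NEW=255, ERR=-859327257907/8589934592
(4,2): OLD=425735167651/137438953472 → NEW=0, ERR=425735167651/137438953472
(4,3): OLD=84734750182897/1099511627776 → NEW=0, ERR=84734750182897/1099511627776
(4,4): OLD=1114812885889059/8796093022208 → NEW=0, ERR=1114812885889059/8796093022208
(4,5): OLD=23603299426005635/281474976710656 → NEW=0, ERR=23603299426005635/281474976710656
(4,6): OLD=498861293190856581/4503599627370496 → NEW=0, ERR=498861293190856581/4503599627370496
(5,0): OLD=10380573128887/137438953472 → NEW=0, ERR=10380573128887/137438953472
(5,1): OLD=101616434128125/1099511627776 → NEW=0, ERR=101616434128125/1099511627776
(5,2): OLD=1210333589524059/8796093022208 → NEW=255, ERR=-1032670131138981/8796093022208
(5,3): OLD=4973479468017063/70368744177664 → NEW=0, ERR=4973479468017063/70368744177664
(5,4): OLD=576762667384274093/4503599627370496 → NEW=255, ERR=-571655237595202387/4503599627370496
(5,5): OLD=1562289752865315613/36028797018963968 → NEW=0, ERR=1562289752865315613/36028797018963968
(5,6): OLD=87522552288438578195/576460752303423488 → NEW=255, ERR=-59474939548934411245/576460752303423488
Row 0: ...#...
Row 1: .....#.
Row 2: #.#....
Row 3: ...#.#.
Row 4: .#.....
Row 5: ..#.#.#

Answer: ...#...
.....#.
#.#....
...#.#.
.#.....
..#.#.#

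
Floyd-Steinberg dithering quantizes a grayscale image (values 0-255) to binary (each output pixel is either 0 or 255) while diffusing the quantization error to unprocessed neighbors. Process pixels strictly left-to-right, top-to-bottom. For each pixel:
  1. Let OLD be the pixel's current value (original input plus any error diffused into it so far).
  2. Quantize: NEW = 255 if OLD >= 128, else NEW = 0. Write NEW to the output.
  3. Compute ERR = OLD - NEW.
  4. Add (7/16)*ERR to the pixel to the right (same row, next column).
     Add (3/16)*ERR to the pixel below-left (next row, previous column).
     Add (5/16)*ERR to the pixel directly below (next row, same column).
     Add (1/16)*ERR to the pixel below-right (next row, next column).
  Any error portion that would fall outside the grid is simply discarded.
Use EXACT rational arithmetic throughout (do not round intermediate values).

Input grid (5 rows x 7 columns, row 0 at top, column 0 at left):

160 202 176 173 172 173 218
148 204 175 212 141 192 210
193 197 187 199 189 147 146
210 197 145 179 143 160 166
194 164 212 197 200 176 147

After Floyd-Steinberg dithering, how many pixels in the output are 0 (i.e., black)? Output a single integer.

Answer: 9

Derivation:
(0,0): OLD=160 → NEW=255, ERR=-95
(0,1): OLD=2567/16 → NEW=255, ERR=-1513/16
(0,2): OLD=34465/256 → NEW=255, ERR=-30815/256
(0,3): OLD=492903/4096 → NEW=0, ERR=492903/4096
(0,4): OLD=14722513/65536 → NEW=255, ERR=-1989167/65536
(0,5): OLD=167479479/1048576 → NEW=255, ERR=-99907401/1048576
(0,6): OLD=2958081281/16777216 → NEW=255, ERR=-1320108799/16777216
(1,0): OLD=25749/256 → NEW=0, ERR=25749/256
(1,1): OLD=389011/2048 → NEW=255, ERR=-133229/2048
(1,2): OLD=8229775/65536 → NEW=0, ERR=8229775/65536
(1,3): OLD=76370659/262144 → NEW=255, ERR=9523939/262144
(1,4): OLD=2299585353/16777216 → NEW=255, ERR=-1978604727/16777216
(1,5): OLD=12613614617/134217728 → NEW=0, ERR=12613614617/134217728
(1,6): OLD=473674369111/2147483648 → NEW=255, ERR=-73933961129/2147483648
(2,0): OLD=6954497/32768 → NEW=255, ERR=-1401343/32768
(2,1): OLD=196915099/1048576 → NEW=255, ERR=-70471781/1048576
(2,2): OLD=3348492945/16777216 → NEW=255, ERR=-929697135/16777216
(2,3): OLD=23064722249/134217728 → NEW=255, ERR=-11160798391/134217728
(2,4): OLD=145660866137/1073741824 → NEW=255, ERR=-128143298983/1073741824
(2,5): OLD=3790901235251/34359738368 → NEW=0, ERR=3790901235251/34359738368
(2,6): OLD=104115025926037/549755813888 → NEW=255, ERR=-36072706615403/549755813888
(3,0): OLD=3087585137/16777216 → NEW=255, ERR=-1190604943/16777216
(3,1): OLD=17701614365/134217728 → NEW=255, ERR=-16523906275/134217728
(3,2): OLD=58013558247/1073741824 → NEW=0, ERR=58013558247/1073741824
(3,3): OLD=647732260609/4294967296 → NEW=255, ERR=-447484399871/4294967296
(3,4): OLD=41568566473585/549755813888 → NEW=0, ERR=41568566473585/549755813888
(3,5): OLD=913899729381475/4398046511104 → NEW=255, ERR=-207602130950045/4398046511104
(3,6): OLD=9270323710337917/70368744177664 → NEW=255, ERR=-8673706054966403/70368744177664
(4,0): OLD=319415911167/2147483648 → NEW=255, ERR=-228192419073/2147483648
(4,1): OLD=2911421573619/34359738368 → NEW=0, ERR=2911421573619/34359738368
(4,2): OLD=131240607275805/549755813888 → NEW=255, ERR=-8947125265635/549755813888
(4,3): OLD=769109536920655/4398046511104 → NEW=255, ERR=-352392323410865/4398046511104
(4,4): OLD=6094357406141053/35184372088832 → NEW=255, ERR=-2877657476511107/35184372088832
(4,5): OLD=120562666800862397/1125899906842624 → NEW=0, ERR=120562666800862397/1125899906842624
(4,6): OLD=2745012618579364667/18014398509481984 → NEW=255, ERR=-1848659001338541253/18014398509481984
Output grid:
  Row 0: ###.###  (1 black, running=1)
  Row 1: .#.##.#  (3 black, running=4)
  Row 2: #####.#  (1 black, running=5)
  Row 3: ##.#.##  (2 black, running=7)
  Row 4: #.###.#  (2 black, running=9)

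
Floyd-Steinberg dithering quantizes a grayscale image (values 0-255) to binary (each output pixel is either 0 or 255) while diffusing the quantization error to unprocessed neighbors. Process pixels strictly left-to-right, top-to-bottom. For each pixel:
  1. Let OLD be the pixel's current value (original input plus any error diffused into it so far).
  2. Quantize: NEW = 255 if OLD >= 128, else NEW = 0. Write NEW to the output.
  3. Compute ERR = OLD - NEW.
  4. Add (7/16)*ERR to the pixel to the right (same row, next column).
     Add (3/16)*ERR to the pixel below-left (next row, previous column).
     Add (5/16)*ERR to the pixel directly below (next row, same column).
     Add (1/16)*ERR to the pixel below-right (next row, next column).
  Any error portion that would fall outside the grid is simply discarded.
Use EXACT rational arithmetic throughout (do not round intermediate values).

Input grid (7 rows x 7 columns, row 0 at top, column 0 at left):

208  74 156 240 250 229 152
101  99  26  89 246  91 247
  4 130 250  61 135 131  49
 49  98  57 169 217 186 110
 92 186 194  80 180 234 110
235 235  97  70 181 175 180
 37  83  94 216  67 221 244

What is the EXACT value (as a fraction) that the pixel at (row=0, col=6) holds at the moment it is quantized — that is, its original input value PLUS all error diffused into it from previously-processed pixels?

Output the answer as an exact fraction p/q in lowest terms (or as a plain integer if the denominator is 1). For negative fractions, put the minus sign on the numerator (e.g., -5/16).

Answer: 2275684801/16777216

Derivation:
(0,0): OLD=208 → NEW=255, ERR=-47
(0,1): OLD=855/16 → NEW=0, ERR=855/16
(0,2): OLD=45921/256 → NEW=255, ERR=-19359/256
(0,3): OLD=847527/4096 → NEW=255, ERR=-196953/4096
(0,4): OLD=15005329/65536 → NEW=255, ERR=-1706351/65536
(0,5): OLD=228179447/1048576 → NEW=255, ERR=-39207433/1048576
(0,6): OLD=2275684801/16777216 → NEW=255, ERR=-2002505279/16777216
Target (0,6): original=152, with diffused error = 2275684801/16777216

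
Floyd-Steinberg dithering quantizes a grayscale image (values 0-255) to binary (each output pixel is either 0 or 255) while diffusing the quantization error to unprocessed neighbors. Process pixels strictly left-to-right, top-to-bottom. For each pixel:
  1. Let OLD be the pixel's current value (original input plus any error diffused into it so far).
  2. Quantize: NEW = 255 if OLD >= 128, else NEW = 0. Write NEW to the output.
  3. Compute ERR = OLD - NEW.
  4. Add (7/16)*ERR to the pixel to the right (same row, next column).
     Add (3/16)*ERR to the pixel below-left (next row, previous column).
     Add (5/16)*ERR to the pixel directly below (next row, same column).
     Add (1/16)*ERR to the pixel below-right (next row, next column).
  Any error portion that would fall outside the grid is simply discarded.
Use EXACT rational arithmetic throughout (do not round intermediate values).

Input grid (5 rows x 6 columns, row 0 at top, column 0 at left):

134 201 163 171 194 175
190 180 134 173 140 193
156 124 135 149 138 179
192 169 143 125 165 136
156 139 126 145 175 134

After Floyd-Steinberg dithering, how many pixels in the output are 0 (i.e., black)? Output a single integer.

(0,0): OLD=134 → NEW=255, ERR=-121
(0,1): OLD=2369/16 → NEW=255, ERR=-1711/16
(0,2): OLD=29751/256 → NEW=0, ERR=29751/256
(0,3): OLD=908673/4096 → NEW=255, ERR=-135807/4096
(0,4): OLD=11763335/65536 → NEW=255, ERR=-4948345/65536
(0,5): OLD=148862385/1048576 → NEW=255, ERR=-118524495/1048576
(1,0): OLD=33827/256 → NEW=255, ERR=-31453/256
(1,1): OLD=219253/2048 → NEW=0, ERR=219253/2048
(1,2): OLD=13386009/65536 → NEW=255, ERR=-3325671/65536
(1,3): OLD=35007653/262144 → NEW=255, ERR=-31839067/262144
(1,4): OLD=671108687/16777216 → NEW=0, ERR=671108687/16777216
(1,5): OLD=45757067897/268435456 → NEW=255, ERR=-22693973383/268435456
(2,0): OLD=4511447/32768 → NEW=255, ERR=-3844393/32768
(2,1): OLD=93253421/1048576 → NEW=0, ERR=93253421/1048576
(2,2): OLD=2381833159/16777216 → NEW=255, ERR=-1896356921/16777216
(2,3): OLD=8847918671/134217728 → NEW=0, ERR=8847918671/134217728
(2,4): OLD=669579918445/4294967296 → NEW=255, ERR=-425636742035/4294967296
(2,5): OLD=7677615094731/68719476736 → NEW=0, ERR=7677615094731/68719476736
(3,0): OLD=2885882855/16777216 → NEW=255, ERR=-1392307225/16777216
(3,1): OLD=17711157595/134217728 → NEW=255, ERR=-16514363045/134217728
(3,2): OLD=77057768705/1073741824 → NEW=0, ERR=77057768705/1073741824
(3,3): OLD=10400841505219/68719476736 → NEW=255, ERR=-7122625062461/68719476736
(3,4): OLD=62536541713379/549755813888 → NEW=0, ERR=62536541713379/549755813888
(3,5): OLD=1886647543822701/8796093022208 → NEW=255, ERR=-356356176840339/8796093022208
(4,0): OLD=229772070953/2147483648 → NEW=0, ERR=229772070953/2147483648
(4,1): OLD=5347390373653/34359738368 → NEW=255, ERR=-3414342910187/34359738368
(4,2): OLD=85572921276335/1099511627776 → NEW=0, ERR=85572921276335/1099511627776
(4,3): OLD=3034193825811979/17592186044416 → NEW=255, ERR=-1451813615514101/17592186044416
(4,4): OLD=45139743212874683/281474976710656 → NEW=255, ERR=-26636375848342597/281474976710656
(4,5): OLD=392029440192044093/4503599627370496 → NEW=0, ERR=392029440192044093/4503599627370496
Output grid:
  Row 0: ##.###  (1 black, running=1)
  Row 1: #.##.#  (2 black, running=3)
  Row 2: #.#.#.  (3 black, running=6)
  Row 3: ##.#.#  (2 black, running=8)
  Row 4: .#.##.  (3 black, running=11)

Answer: 11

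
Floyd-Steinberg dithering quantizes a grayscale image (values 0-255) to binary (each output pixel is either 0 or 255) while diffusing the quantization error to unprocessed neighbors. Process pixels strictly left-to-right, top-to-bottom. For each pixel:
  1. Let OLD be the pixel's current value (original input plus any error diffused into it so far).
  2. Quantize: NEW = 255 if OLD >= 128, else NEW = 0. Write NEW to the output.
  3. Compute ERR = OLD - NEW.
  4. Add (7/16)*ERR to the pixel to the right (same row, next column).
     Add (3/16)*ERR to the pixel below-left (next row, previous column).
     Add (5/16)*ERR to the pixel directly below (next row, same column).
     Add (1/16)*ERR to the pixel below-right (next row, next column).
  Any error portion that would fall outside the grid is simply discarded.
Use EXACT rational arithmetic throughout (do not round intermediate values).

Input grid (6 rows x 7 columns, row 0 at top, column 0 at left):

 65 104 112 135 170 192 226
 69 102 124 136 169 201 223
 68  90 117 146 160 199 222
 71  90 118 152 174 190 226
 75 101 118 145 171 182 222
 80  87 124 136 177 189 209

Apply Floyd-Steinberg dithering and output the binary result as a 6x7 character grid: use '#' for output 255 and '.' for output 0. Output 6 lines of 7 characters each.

(0,0): OLD=65 → NEW=0, ERR=65
(0,1): OLD=2119/16 → NEW=255, ERR=-1961/16
(0,2): OLD=14945/256 → NEW=0, ERR=14945/256
(0,3): OLD=657575/4096 → NEW=255, ERR=-386905/4096
(0,4): OLD=8432785/65536 → NEW=255, ERR=-8278895/65536
(0,5): OLD=143374327/1048576 → NEW=255, ERR=-124012553/1048576
(0,6): OLD=2923562945/16777216 → NEW=255, ERR=-1354627135/16777216
(1,0): OLD=16981/256 → NEW=0, ERR=16981/256
(1,1): OLD=220627/2048 → NEW=0, ERR=220627/2048
(1,2): OLD=10748111/65536 → NEW=255, ERR=-5963569/65536
(1,3): OLD=12224547/262144 → NEW=0, ERR=12224547/262144
(1,4): OLD=2044239881/16777216 → NEW=0, ERR=2044239881/16777216
(1,5): OLD=26080461529/134217728 → NEW=255, ERR=-8145059111/134217728
(1,6): OLD=351814747543/2147483648 → NEW=255, ERR=-195793582697/2147483648
(2,0): OLD=3569345/32768 → NEW=0, ERR=3569345/32768
(2,1): OLD=166099419/1048576 → NEW=255, ERR=-101287461/1048576
(2,2): OLD=1036492113/16777216 → NEW=0, ERR=1036492113/16777216
(2,3): OLD=27482461193/134217728 → NEW=255, ERR=-6743059447/134217728
(2,4): OLD=179994676761/1073741824 → NEW=255, ERR=-93809488359/1073741824
(2,5): OLD=4546932326003/34359738368 → NEW=255, ERR=-4214800957837/34359738368
(2,6): OLD=74793562230101/549755813888 → NEW=255, ERR=-65394170311339/549755813888
(3,0): OLD=1458415153/16777216 → NEW=0, ERR=1458415153/16777216
(3,1): OLD=15601040605/134217728 → NEW=0, ERR=15601040605/134217728
(3,2): OLD=185438032935/1073741824 → NEW=255, ERR=-88366132185/1073741824
(3,3): OLD=376990460737/4294967296 → NEW=0, ERR=376990460737/4294967296
(3,4): OLD=87388833188401/549755813888 → NEW=255, ERR=-52798899353039/549755813888
(3,5): OLD=360134166573731/4398046511104 → NEW=0, ERR=360134166573731/4398046511104
(3,6): OLD=15269014015111485/70368744177664 → NEW=255, ERR=-2675015750192835/70368744177664
(4,0): OLD=266201001535/2147483648 → NEW=0, ERR=266201001535/2147483648
(4,1): OLD=6238304180787/34359738368 → NEW=255, ERR=-2523429103053/34359738368
(4,2): OLD=46110238620381/549755813888 → NEW=0, ERR=46110238620381/549755813888
(4,3): OLD=817919447848335/4398046511104 → NEW=255, ERR=-303582412483185/4398046511104
(4,4): OLD=4631231562196285/35184372088832 → NEW=255, ERR=-4340783320455875/35184372088832
(4,5): OLD=158170243517106301/1125899906842624 → NEW=255, ERR=-128934232727762819/1125899906842624
(4,6): OLD=2974849926638109051/18014398509481984 → NEW=255, ERR=-1618821693279796869/18014398509481984
(5,0): OLD=57706257924681/549755813888 → NEW=0, ERR=57706257924681/549755813888
(5,1): OLD=586903871207363/4398046511104 → NEW=255, ERR=-534597989124157/4398046511104
(5,2): OLD=2797100868168069/35184372088832 → NEW=0, ERR=2797100868168069/35184372088832
(5,3): OLD=36963154276742137/281474976710656 → NEW=255, ERR=-34812964784475143/281474976710656
(5,4): OLD=1054740395161083347/18014398509481984 → NEW=0, ERR=1054740395161083347/18014398509481984
(5,5): OLD=22232519550333639459/144115188075855872 → NEW=255, ERR=-14516853409009607901/144115188075855872
(5,6): OLD=299046765542249265069/2305843009213693952 → NEW=255, ERR=-288943201807242692691/2305843009213693952
Row 0: .#.####
Row 1: ..#..##
Row 2: .#.####
Row 3: ..#.#.#
Row 4: .#.####
Row 5: .#.#.##

Answer: .#.####
..#..##
.#.####
..#.#.#
.#.####
.#.#.##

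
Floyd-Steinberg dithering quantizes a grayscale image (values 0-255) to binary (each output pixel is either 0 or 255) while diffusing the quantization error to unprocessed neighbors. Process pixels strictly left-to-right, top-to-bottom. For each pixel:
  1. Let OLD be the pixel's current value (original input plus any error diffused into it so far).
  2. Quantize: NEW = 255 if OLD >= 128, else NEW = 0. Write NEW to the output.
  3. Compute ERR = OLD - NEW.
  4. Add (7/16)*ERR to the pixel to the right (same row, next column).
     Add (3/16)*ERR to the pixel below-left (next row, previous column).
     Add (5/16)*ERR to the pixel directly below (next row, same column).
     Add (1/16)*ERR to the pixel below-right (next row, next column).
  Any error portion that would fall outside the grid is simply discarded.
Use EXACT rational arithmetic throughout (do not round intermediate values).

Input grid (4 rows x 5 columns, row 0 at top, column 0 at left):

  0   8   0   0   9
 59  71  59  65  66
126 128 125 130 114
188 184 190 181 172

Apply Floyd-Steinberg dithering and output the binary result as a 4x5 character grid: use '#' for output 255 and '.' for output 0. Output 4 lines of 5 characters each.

Answer: .....
.....
####.
#.#.#

Derivation:
(0,0): OLD=0 → NEW=0, ERR=0
(0,1): OLD=8 → NEW=0, ERR=8
(0,2): OLD=7/2 → NEW=0, ERR=7/2
(0,3): OLD=49/32 → NEW=0, ERR=49/32
(0,4): OLD=4951/512 → NEW=0, ERR=4951/512
(1,0): OLD=121/2 → NEW=0, ERR=121/2
(1,1): OLD=805/8 → NEW=0, ERR=805/8
(1,2): OLD=53711/512 → NEW=0, ERR=53711/512
(1,3): OLD=464511/4096 → NEW=0, ERR=464511/4096
(1,4): OLD=7781265/65536 → NEW=0, ERR=7781265/65536
(2,0): OLD=20963/128 → NEW=255, ERR=-11677/128
(2,1): OLD=1171329/8192 → NEW=255, ERR=-917631/8192
(2,2): OLD=17868849/131072 → NEW=255, ERR=-15554511/131072
(2,3): OLD=298507549/2097152 → NEW=255, ERR=-236266211/2097152
(2,4): OLD=3654173803/33554432 → NEW=0, ERR=3654173803/33554432
(3,0): OLD=18152003/131072 → NEW=255, ERR=-15271357/131072
(3,1): OLD=18368151/262144 → NEW=0, ERR=18368151/262144
(3,2): OLD=5215885487/33554432 → NEW=255, ERR=-3340494673/33554432
(3,3): OLD=30934721037/268435456 → NEW=0, ERR=30934721037/268435456
(3,4): OLD=1071202299283/4294967296 → NEW=255, ERR=-24014361197/4294967296
Row 0: .....
Row 1: .....
Row 2: ####.
Row 3: #.#.#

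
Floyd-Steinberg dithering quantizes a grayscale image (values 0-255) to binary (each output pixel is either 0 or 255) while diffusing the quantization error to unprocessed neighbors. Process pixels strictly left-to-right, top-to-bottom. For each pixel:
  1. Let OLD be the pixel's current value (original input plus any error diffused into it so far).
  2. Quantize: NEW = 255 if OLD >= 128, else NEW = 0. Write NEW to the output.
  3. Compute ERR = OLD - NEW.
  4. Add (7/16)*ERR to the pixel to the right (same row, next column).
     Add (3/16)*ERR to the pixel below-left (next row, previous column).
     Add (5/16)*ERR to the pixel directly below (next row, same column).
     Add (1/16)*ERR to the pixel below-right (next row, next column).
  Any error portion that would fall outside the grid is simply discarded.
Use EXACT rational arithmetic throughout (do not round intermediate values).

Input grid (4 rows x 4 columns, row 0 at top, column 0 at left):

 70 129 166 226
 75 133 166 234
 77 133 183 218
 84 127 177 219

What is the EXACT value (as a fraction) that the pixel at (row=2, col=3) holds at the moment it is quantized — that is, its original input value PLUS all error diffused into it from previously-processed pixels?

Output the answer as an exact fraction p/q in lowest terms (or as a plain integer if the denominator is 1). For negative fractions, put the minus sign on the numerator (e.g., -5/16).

(0,0): OLD=70 → NEW=0, ERR=70
(0,1): OLD=1277/8 → NEW=255, ERR=-763/8
(0,2): OLD=15907/128 → NEW=0, ERR=15907/128
(0,3): OLD=574197/2048 → NEW=255, ERR=51957/2048
(1,0): OLD=10111/128 → NEW=0, ERR=10111/128
(1,1): OLD=169401/1024 → NEW=255, ERR=-91719/1024
(1,2): OLD=5388525/32768 → NEW=255, ERR=-2967315/32768
(1,3): OLD=110140939/524288 → NEW=255, ERR=-23552501/524288
(2,0): OLD=1390851/16384 → NEW=0, ERR=1390851/16384
(2,1): OLD=68213649/524288 → NEW=255, ERR=-65479791/524288
(2,2): OLD=90219237/1048576 → NEW=0, ERR=90219237/1048576
(2,3): OLD=3958488657/16777216 → NEW=255, ERR=-319701423/16777216
Target (2,3): original=218, with diffused error = 3958488657/16777216

Answer: 3958488657/16777216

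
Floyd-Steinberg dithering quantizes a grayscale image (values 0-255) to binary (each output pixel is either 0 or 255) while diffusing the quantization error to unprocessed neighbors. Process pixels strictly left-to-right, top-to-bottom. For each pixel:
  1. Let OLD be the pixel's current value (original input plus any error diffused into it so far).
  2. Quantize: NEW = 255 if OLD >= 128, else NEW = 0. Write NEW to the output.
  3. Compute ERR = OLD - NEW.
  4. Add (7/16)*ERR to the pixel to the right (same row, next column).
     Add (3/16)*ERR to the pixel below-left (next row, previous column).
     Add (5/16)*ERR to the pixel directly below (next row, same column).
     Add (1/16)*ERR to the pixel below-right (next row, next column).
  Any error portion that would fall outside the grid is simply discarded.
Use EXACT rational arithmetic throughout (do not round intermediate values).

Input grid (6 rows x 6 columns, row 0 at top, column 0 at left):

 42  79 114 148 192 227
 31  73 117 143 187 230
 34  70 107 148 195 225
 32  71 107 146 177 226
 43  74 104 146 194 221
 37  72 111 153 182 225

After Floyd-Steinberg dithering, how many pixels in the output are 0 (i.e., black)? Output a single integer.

Answer: 17

Derivation:
(0,0): OLD=42 → NEW=0, ERR=42
(0,1): OLD=779/8 → NEW=0, ERR=779/8
(0,2): OLD=20045/128 → NEW=255, ERR=-12595/128
(0,3): OLD=214939/2048 → NEW=0, ERR=214939/2048
(0,4): OLD=7796029/32768 → NEW=255, ERR=-559811/32768
(0,5): OLD=115094699/524288 → NEW=255, ERR=-18598741/524288
(1,0): OLD=7985/128 → NEW=0, ERR=7985/128
(1,1): OLD=117655/1024 → NEW=0, ERR=117655/1024
(1,2): OLD=5317667/32768 → NEW=255, ERR=-3038173/32768
(1,3): OLD=16499335/131072 → NEW=0, ERR=16499335/131072
(1,4): OLD=1985094357/8388608 → NEW=255, ERR=-154000683/8388608
(1,5): OLD=28160861763/134217728 → NEW=255, ERR=-6064658877/134217728
(2,0): OLD=1229421/16384 → NEW=0, ERR=1229421/16384
(2,1): OLD=65666495/524288 → NEW=0, ERR=65666495/524288
(2,2): OLD=1372424061/8388608 → NEW=255, ERR=-766670979/8388608
(2,3): OLD=9268769877/67108864 → NEW=255, ERR=-7843990443/67108864
(2,4): OLD=295324732927/2147483648 → NEW=255, ERR=-252283597313/2147483648
(2,5): OLD=5440359066601/34359738368 → NEW=255, ERR=-3321374217239/34359738368
(3,0): OLD=662142301/8388608 → NEW=0, ERR=662142301/8388608
(3,1): OLD=8873612505/67108864 → NEW=255, ERR=-8239147815/67108864
(3,2): OLD=5711420667/536870912 → NEW=0, ERR=5711420667/536870912
(3,3): OLD=2968284546961/34359738368 → NEW=0, ERR=2968284546961/34359738368
(3,4): OLD=41960918671665/274877906944 → NEW=255, ERR=-28132947599055/274877906944
(3,5): OLD=631880609170495/4398046511104 → NEW=255, ERR=-489621251161025/4398046511104
(4,0): OLD=47939147027/1073741824 → NEW=0, ERR=47939147027/1073741824
(4,1): OLD=1066775262135/17179869184 → NEW=0, ERR=1066775262135/17179869184
(4,2): OLD=78623522887285/549755813888 → NEW=255, ERR=-61564209654155/549755813888
(4,3): OLD=927793686588841/8796093022208 → NEW=0, ERR=927793686588841/8796093022208
(4,4): OLD=27118510268262585/140737488355328 → NEW=255, ERR=-8769549262346055/140737488355328
(4,5): OLD=343517444631537263/2251799813685248 → NEW=255, ERR=-230691507858200977/2251799813685248
(5,0): OLD=17205940105493/274877906944 → NEW=0, ERR=17205940105493/274877906944
(5,1): OLD=884738115332837/8796093022208 → NEW=0, ERR=884738115332837/8796093022208
(5,2): OLD=10109730618209255/70368744177664 → NEW=255, ERR=-7834299147095065/70368744177664
(5,3): OLD=266999592903117469/2251799813685248 → NEW=0, ERR=266999592903117469/2251799813685248
(5,4): OLD=908764365872215053/4503599627370496 → NEW=255, ERR=-239653539107261427/4503599627370496
(5,5): OLD=11947843229805872081/72057594037927936 → NEW=255, ERR=-6426843249865751599/72057594037927936
Output grid:
  Row 0: ..#.##  (3 black, running=3)
  Row 1: ..#.##  (3 black, running=6)
  Row 2: ..####  (2 black, running=8)
  Row 3: .#..##  (3 black, running=11)
  Row 4: ..#.##  (3 black, running=14)
  Row 5: ..#.##  (3 black, running=17)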